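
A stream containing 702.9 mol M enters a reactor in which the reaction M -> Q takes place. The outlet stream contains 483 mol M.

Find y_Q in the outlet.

0.313

For M: n = n₀ − 1ξ → 483 = 702.9 − 1ξ, giving ξ = 219.9 mol.
Outlet amounts (n = n₀ + ν ξ):
  M: 702.9 − 1(219.9) = 483
  Q: 0 + 1(219.9) = 219.9
Total out = 702.9 mol; y_Q = 219.9 / 702.9 = 0.3128.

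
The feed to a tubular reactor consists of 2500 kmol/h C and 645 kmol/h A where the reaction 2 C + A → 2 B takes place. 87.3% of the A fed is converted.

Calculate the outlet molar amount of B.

1130 kmol/h

A reacted = 0.873 × 645 = 563.1 kmol/h; ν_A = −1, so ξ = 563.1/1 = 563.1 kmol/h.
Outlet amounts (n = n₀ + ν ξ):
  C: 2500 − 2(563.1) = 1374
  A: 645 − 1(563.1) = 81.91
  B: 0 + 2(563.1) = 1126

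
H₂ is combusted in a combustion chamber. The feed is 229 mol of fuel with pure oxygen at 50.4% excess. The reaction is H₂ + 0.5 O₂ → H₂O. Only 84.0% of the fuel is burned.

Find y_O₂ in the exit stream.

Stoichiometric O₂ = 0.5 × 229 = 114.5 mol; O₂ fed = 114.5 × 1.504 = 172.2 mol.
Fuel reacted = 0.84 × 229 → ξ = 192.4 mol.
Outlet (n = n₀ + ν ξ):
  H₂: 229 − 1(192.4) = 36.64
  O₂: 172.2 − 0.5(192.4) = 76.03
  H₂O: 0 + 1(192.4) = 192.4
Total out = 305 mol; y_O₂ = 76.03 / 305 = 0.2492.

0.249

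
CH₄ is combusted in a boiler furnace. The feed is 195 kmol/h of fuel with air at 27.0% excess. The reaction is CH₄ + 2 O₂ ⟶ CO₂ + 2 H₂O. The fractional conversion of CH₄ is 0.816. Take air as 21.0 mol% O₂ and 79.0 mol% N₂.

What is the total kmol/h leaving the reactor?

2550 kmol/h

Stoichiometric O₂ = 2 × 195 = 390 kmol/h; O₂ fed = 390 × 1.270 = 495.3 kmol/h.
N₂ fed = 495.3 × 79/21 = 1863 kmol/h.
Fuel reacted = 0.816 × 195 → ξ = 159.1 kmol/h.
Outlet (n = n₀ + ν ξ):
  CH₄: 195 − 1(159.1) = 35.88
  O₂: 495.3 − 2(159.1) = 177.1
  N₂: 1863 (inert)
  CO₂: 0 + 1(159.1) = 159.1
  H₂O: 0 + 2(159.1) = 318.2
Total out = 35.88 + 177.1 + 1863 + 159.1 + 318.2 = 2554 kmol/h.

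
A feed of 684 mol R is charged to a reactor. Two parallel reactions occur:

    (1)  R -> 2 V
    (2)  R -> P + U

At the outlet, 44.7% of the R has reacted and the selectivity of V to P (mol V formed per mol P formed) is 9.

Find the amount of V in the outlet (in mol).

Conversion of R: R consumed = 0.447 × 684 = 305.7 mol = 1ξ₁ + 1ξ₂.
Selectivity: 2ξ₁ / (1ξ₂) = 9 → ξ₁ = 4.5 ξ₂.
Substitute: (1·4.5 + 1) ξ₂ = 305.7 → ξ₂ = 55.59 mol, ξ₁ = 250.2 mol.
Outlet amounts (n = n₀ + Σ ν·ξ):
  R: 684 − 1(250.2) − 1(55.59) = 378.3
  V: 0 + 2(250.2) = 500.3
  P: 0 + 1(55.59) = 55.59
  U: 0 + 1(55.59) = 55.59

500 mol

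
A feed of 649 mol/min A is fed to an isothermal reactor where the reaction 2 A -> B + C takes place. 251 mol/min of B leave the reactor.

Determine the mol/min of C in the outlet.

251 mol/min

For B: n = n₀ + 1ξ → 251 = 0 + 1ξ, giving ξ = 251 mol/min.
Outlet amounts (n = n₀ + ν ξ):
  A: 649 − 2(251) = 147
  B: 0 + 1(251) = 251
  C: 0 + 1(251) = 251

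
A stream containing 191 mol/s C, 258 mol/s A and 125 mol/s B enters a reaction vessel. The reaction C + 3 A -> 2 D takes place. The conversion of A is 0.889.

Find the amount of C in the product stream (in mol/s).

115 mol/s

A reacted = 0.889 × 258 = 229.4 mol/s; ν_A = −3, so ξ = 229.4/3 = 76.45 mol/s.
Outlet amounts (n = n₀ + ν ξ):
  C: 191 − 1(76.45) = 114.5
  A: 258 − 3(76.45) = 28.64
  D: 0 + 2(76.45) = 152.9
  B: 125 (inert)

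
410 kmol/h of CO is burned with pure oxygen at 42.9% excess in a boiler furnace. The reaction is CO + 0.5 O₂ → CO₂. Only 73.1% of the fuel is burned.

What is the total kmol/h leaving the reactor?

Stoichiometric O₂ = 0.5 × 410 = 205 kmol/h; O₂ fed = 205 × 1.429 = 292.9 kmol/h.
Fuel reacted = 0.731 × 410 → ξ = 299.7 kmol/h.
Outlet (n = n₀ + ν ξ):
  CO: 410 − 1(299.7) = 110.3
  O₂: 292.9 − 0.5(299.7) = 143.1
  CO₂: 0 + 1(299.7) = 299.7
Total out = 110.3 + 143.1 + 299.7 = 553.1 kmol/h.

553 kmol/h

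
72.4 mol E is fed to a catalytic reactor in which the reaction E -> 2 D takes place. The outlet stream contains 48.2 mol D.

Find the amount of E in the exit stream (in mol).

48.3 mol

For D: n = n₀ + 2ξ → 48.2 = 0 + 2ξ, giving ξ = 24.1 mol.
Outlet amounts (n = n₀ + ν ξ):
  E: 72.4 − 1(24.1) = 48.3
  D: 0 + 2(24.1) = 48.2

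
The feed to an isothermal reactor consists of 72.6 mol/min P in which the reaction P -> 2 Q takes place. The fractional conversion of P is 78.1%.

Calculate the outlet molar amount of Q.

113 mol/min

P reacted = 0.781 × 72.6 = 56.7 mol/min; ν_P = −1, so ξ = 56.7/1 = 56.7 mol/min.
Outlet amounts (n = n₀ + ν ξ):
  P: 72.6 − 1(56.7) = 15.9
  Q: 0 + 2(56.7) = 113.4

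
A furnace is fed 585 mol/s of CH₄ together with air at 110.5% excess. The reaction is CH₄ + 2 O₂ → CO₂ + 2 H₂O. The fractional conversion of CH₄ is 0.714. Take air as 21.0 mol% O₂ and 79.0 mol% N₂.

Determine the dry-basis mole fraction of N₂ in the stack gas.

0.807

Stoichiometric O₂ = 2 × 585 = 1170 mol/s; O₂ fed = 1170 × 2.105 = 2463 mol/s.
N₂ fed = 2463 × 79/21 = 9265 mol/s.
Fuel reacted = 0.714 × 585 → ξ = 417.7 mol/s.
Outlet (n = n₀ + ν ξ):
  CH₄: 585 − 1(417.7) = 167.3
  O₂: 2463 − 2(417.7) = 1627
  N₂: 9265 (inert)
  CO₂: 0 + 1(417.7) = 417.7
  H₂O: 0 + 2(417.7) = 835.4
Dry total = 11480 mol/s; y_N₂ (dry) = 9265 / 11480 = 0.8072.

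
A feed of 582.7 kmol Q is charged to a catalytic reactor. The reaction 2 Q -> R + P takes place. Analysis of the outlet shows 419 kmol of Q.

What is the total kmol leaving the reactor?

583 kmol

For Q: n = n₀ − 2ξ → 419 = 582.7 − 2ξ, giving ξ = 81.85 kmol.
Outlet amounts (n = n₀ + ν ξ):
  Q: 582.7 − 2(81.85) = 419
  R: 0 + 1(81.85) = 81.85
  P: 0 + 1(81.85) = 81.85
Total out = 419 + 81.85 + 81.85 = 582.7 kmol.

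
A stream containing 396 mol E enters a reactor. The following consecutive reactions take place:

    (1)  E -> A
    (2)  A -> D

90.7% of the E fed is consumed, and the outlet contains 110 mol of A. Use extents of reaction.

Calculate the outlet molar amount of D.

Conversion of E: E consumed = 1ξ₁ = 0.907 × 396 → ξ₁ = 359.2 mol.
A balance: n_A = 0 + 1ξ₁ − 1ξ₂ = 110 → ξ₂ = (1·359.2 − 110)/1 = 249.2 mol.
Outlet amounts (n = n₀ + Σ ν·ξ):
  E: 396 − 1(359.2) = 36.83
  A: 0 + 1(359.2) − 1(249.2) = 110
  D: 0 + 1(249.2) = 249.2

249 mol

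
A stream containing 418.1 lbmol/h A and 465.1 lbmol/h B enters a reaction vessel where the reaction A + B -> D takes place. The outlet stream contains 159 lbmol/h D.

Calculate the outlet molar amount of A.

For D: n = n₀ + 1ξ → 159 = 0 + 1ξ, giving ξ = 159 lbmol/h.
Outlet amounts (n = n₀ + ν ξ):
  A: 418.1 − 1(159) = 259.1
  B: 465.1 − 1(159) = 306.1
  D: 0 + 1(159) = 159

259 lbmol/h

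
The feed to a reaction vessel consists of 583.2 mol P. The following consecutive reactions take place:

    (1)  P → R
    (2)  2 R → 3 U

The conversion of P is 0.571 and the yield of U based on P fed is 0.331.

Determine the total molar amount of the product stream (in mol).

Conversion of P: P consumed = 1ξ₁ = 0.571 × 583.2 → ξ₁ = 333 mol.
Yield of U: 3ξ₂ / 583.2 = 0.331 → ξ₂ = 64.35 mol.
Outlet amounts (n = n₀ + Σ ν·ξ):
  P: 583.2 − 1(333) = 250.2
  R: 0 + 1(333) − 2(64.35) = 204.3
  U: 0 + 3(64.35) = 193
Total out = 250.2 + 204.3 + 193 = 647.5 mol.

648 mol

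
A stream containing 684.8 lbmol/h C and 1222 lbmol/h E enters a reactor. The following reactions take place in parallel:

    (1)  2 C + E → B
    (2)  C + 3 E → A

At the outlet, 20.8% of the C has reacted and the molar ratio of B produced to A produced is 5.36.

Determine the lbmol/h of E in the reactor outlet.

1120 lbmol/h

Conversion of C: C consumed = 0.208 × 684.8 = 142.4 lbmol/h = 2ξ₁ + 1ξ₂.
Selectivity: 1ξ₁ / (1ξ₂) = 5.36 → ξ₁ = 5.36 ξ₂.
Substitute: (2·5.36 + 1) ξ₂ = 142.4 → ξ₂ = 12.15 lbmol/h, ξ₁ = 65.14 lbmol/h.
Outlet amounts (n = n₀ + Σ ν·ξ):
  C: 684.8 − 2(65.14) − 1(12.15) = 542.4
  E: 1222 − 1(65.14) − 3(12.15) = 1120
  B: 0 + 1(65.14) = 65.14
  A: 0 + 1(12.15) = 12.15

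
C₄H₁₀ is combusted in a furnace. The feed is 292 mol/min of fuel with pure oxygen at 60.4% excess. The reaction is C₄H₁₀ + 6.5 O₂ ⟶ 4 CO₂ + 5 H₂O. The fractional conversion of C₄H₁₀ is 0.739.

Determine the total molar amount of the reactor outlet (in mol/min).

3660 mol/min

Stoichiometric O₂ = 6.5 × 292 = 1898 mol/min; O₂ fed = 1898 × 1.604 = 3044 mol/min.
Fuel reacted = 0.739 × 292 → ξ = 215.8 mol/min.
Outlet (n = n₀ + ν ξ):
  C₄H₁₀: 292 − 1(215.8) = 76.21
  O₂: 3044 − 6.5(215.8) = 1642
  CO₂: 0 + 4(215.8) = 863.2
  H₂O: 0 + 5(215.8) = 1079
Total out = 76.21 + 1642 + 863.2 + 1079 = 3660 mol/min.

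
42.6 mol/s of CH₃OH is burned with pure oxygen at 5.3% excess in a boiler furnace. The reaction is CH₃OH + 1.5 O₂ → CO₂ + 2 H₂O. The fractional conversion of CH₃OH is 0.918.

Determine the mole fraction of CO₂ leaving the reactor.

Stoichiometric O₂ = 1.5 × 42.6 = 63.9 mol/s; O₂ fed = 63.9 × 1.053 = 67.29 mol/s.
Fuel reacted = 0.918 × 42.6 → ξ = 39.11 mol/s.
Outlet (n = n₀ + ν ξ):
  CH₃OH: 42.6 − 1(39.11) = 3.493
  O₂: 67.29 − 1.5(39.11) = 8.626
  CO₂: 0 + 1(39.11) = 39.11
  H₂O: 0 + 2(39.11) = 78.21
Total out = 129.4 mol/s; y_CO₂ = 39.11 / 129.4 = 0.3021.

0.302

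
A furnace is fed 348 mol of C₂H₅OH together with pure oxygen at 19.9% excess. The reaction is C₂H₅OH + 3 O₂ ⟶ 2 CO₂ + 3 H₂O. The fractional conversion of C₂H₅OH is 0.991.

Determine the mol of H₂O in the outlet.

Stoichiometric O₂ = 3 × 348 = 1044 mol; O₂ fed = 1044 × 1.199 = 1252 mol.
Fuel reacted = 0.991 × 348 → ξ = 344.9 mol.
Outlet (n = n₀ + ν ξ):
  C₂H₅OH: 348 − 1(344.9) = 3.132
  O₂: 1252 − 3(344.9) = 217.2
  CO₂: 0 + 2(344.9) = 689.7
  H₂O: 0 + 3(344.9) = 1035

1030 mol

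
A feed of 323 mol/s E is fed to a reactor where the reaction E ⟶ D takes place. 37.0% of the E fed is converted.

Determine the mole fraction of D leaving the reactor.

E reacted = 0.37 × 323 = 119.5 mol/s; ν_E = −1, so ξ = 119.5/1 = 119.5 mol/s.
Outlet amounts (n = n₀ + ν ξ):
  E: 323 − 1(119.5) = 203.5
  D: 0 + 1(119.5) = 119.5
Total out = 323 mol/s; y_D = 119.5 / 323 = 0.37.

0.37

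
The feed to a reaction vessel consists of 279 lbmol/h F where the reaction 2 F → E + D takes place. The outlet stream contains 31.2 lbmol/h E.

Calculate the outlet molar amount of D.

31.2 lbmol/h

For E: n = n₀ + 1ξ → 31.2 = 0 + 1ξ, giving ξ = 31.2 lbmol/h.
Outlet amounts (n = n₀ + ν ξ):
  F: 279 − 2(31.2) = 216.6
  E: 0 + 1(31.2) = 31.2
  D: 0 + 1(31.2) = 31.2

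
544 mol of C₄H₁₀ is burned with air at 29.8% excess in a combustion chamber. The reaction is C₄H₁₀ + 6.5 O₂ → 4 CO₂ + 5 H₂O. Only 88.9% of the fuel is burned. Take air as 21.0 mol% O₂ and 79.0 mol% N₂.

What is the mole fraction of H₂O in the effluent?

Stoichiometric O₂ = 6.5 × 544 = 3536 mol; O₂ fed = 3536 × 1.298 = 4590 mol.
N₂ fed = 4590 × 79/21 = 17270 mol.
Fuel reacted = 0.889 × 544 → ξ = 483.6 mol.
Outlet (n = n₀ + ν ξ):
  C₄H₁₀: 544 − 1(483.6) = 60.38
  O₂: 4590 − 6.5(483.6) = 1446
  N₂: 17270 (inert)
  CO₂: 0 + 4(483.6) = 1934
  H₂O: 0 + 5(483.6) = 2418
Total out = 23130 mol; y_H₂O = 2418 / 23130 = 0.1046.

0.105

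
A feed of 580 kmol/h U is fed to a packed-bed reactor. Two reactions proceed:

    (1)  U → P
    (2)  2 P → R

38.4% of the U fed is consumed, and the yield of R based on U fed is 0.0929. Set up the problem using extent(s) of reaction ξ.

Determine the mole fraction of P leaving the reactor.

Conversion of U: U consumed = 1ξ₁ = 0.384 × 580 → ξ₁ = 222.7 kmol/h.
Yield of R: 1ξ₂ / 580 = 0.0929 → ξ₂ = 53.88 kmol/h.
Outlet amounts (n = n₀ + Σ ν·ξ):
  U: 580 − 1(222.7) = 357.3
  P: 0 + 1(222.7) − 2(53.88) = 115
  R: 0 + 1(53.88) = 53.88
Total out = 526.1 kmol/h; y_P = 115 / 526.1 = 0.2185.

0.218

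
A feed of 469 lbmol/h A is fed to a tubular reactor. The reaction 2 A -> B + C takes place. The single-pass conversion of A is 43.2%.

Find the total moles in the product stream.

469 lbmol/h

A reacted = 0.432 × 469 = 202.6 lbmol/h; ν_A = −2, so ξ = 202.6/2 = 101.3 lbmol/h.
Outlet amounts (n = n₀ + ν ξ):
  A: 469 − 2(101.3) = 266.4
  B: 0 + 1(101.3) = 101.3
  C: 0 + 1(101.3) = 101.3
Total out = 266.4 + 101.3 + 101.3 = 469 lbmol/h.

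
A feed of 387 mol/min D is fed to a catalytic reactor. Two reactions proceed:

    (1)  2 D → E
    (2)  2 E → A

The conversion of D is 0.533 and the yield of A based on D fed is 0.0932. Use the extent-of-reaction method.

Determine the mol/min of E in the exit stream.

Conversion of D: D consumed = 2ξ₁ = 0.533 × 387 → ξ₁ = 103.1 mol/min.
Yield of A: 1ξ₂ / 387 = 0.0932 → ξ₂ = 36.07 mol/min.
Outlet amounts (n = n₀ + Σ ν·ξ):
  D: 387 − 2(103.1) = 180.7
  E: 0 + 1(103.1) − 2(36.07) = 31
  A: 0 + 1(36.07) = 36.07

31 mol/min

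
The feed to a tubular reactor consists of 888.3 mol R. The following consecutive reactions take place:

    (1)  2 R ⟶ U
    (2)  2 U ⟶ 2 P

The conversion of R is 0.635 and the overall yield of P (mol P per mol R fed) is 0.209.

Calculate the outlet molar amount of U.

Conversion of R: R consumed = 2ξ₁ = 0.635 × 888.3 → ξ₁ = 282 mol.
Yield of P: 2ξ₂ / 888.3 = 0.209 → ξ₂ = 92.83 mol.
Outlet amounts (n = n₀ + Σ ν·ξ):
  R: 888.3 − 2(282) = 324.2
  U: 0 + 1(282) − 2(92.83) = 96.38
  P: 0 + 2(92.83) = 185.7

96.4 mol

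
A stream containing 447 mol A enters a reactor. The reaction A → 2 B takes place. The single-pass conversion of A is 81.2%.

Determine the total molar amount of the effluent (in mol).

810 mol

A reacted = 0.812 × 447 = 363 mol; ν_A = −1, so ξ = 363/1 = 363 mol.
Outlet amounts (n = n₀ + ν ξ):
  A: 447 − 1(363) = 84.04
  B: 0 + 2(363) = 725.9
Total out = 84.04 + 725.9 = 810 mol.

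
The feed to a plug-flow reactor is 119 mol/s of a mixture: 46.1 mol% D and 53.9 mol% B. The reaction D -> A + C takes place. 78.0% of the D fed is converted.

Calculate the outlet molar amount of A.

42.8 mol/s

D reacted = 0.78 × 54.86 = 42.79 mol/s; ν_D = −1, so ξ = 42.79/1 = 42.79 mol/s.
Outlet amounts (n = n₀ + ν ξ):
  D: 54.86 − 1(42.79) = 12.07
  A: 0 + 1(42.79) = 42.79
  C: 0 + 1(42.79) = 42.79
  B: 64.14 (inert)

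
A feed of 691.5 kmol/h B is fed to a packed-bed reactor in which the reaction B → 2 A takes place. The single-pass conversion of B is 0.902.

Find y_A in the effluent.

B reacted = 0.902 × 691.5 = 623.7 kmol/h; ν_B = −1, so ξ = 623.7/1 = 623.7 kmol/h.
Outlet amounts (n = n₀ + ν ξ):
  B: 691.5 − 1(623.7) = 67.77
  A: 0 + 2(623.7) = 1247
Total out = 1315 kmol/h; y_A = 1247 / 1315 = 0.9485.

0.948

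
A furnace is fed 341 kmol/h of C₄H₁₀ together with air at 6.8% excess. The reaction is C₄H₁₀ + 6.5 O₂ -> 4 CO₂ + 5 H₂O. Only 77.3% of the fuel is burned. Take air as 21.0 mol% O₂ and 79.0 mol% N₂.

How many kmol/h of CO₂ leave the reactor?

1050 kmol/h

Stoichiometric O₂ = 6.5 × 341 = 2216 kmol/h; O₂ fed = 2216 × 1.068 = 2367 kmol/h.
N₂ fed = 2367 × 79/21 = 8905 kmol/h.
Fuel reacted = 0.773 × 341 → ξ = 263.6 kmol/h.
Outlet (n = n₀ + ν ξ):
  C₄H₁₀: 341 − 1(263.6) = 77.41
  O₂: 2367 − 6.5(263.6) = 653.9
  N₂: 8905 (inert)
  CO₂: 0 + 4(263.6) = 1054
  H₂O: 0 + 5(263.6) = 1318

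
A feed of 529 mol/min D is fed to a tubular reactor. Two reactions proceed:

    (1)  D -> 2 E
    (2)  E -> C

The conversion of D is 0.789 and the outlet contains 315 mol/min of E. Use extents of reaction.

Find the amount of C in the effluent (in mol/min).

520 mol/min

Conversion of D: D consumed = 1ξ₁ = 0.789 × 529 → ξ₁ = 417.4 mol/min.
E balance: n_E = 0 + 2ξ₁ − 1ξ₂ = 315 → ξ₂ = (2·417.4 − 315)/1 = 519.8 mol/min.
Outlet amounts (n = n₀ + Σ ν·ξ):
  D: 529 − 1(417.4) = 111.6
  E: 0 + 2(417.4) − 1(519.8) = 315
  C: 0 + 1(519.8) = 519.8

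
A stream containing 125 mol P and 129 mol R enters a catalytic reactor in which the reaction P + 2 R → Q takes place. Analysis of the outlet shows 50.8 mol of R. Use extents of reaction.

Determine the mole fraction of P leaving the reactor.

For R: n = n₀ − 2ξ → 50.8 = 129 − 2ξ, giving ξ = 39.1 mol.
Outlet amounts (n = n₀ + ν ξ):
  P: 125 − 1(39.1) = 85.9
  R: 129 − 2(39.1) = 50.8
  Q: 0 + 1(39.1) = 39.1
Total out = 175.8 mol; y_P = 85.9 / 175.8 = 0.4886.

0.489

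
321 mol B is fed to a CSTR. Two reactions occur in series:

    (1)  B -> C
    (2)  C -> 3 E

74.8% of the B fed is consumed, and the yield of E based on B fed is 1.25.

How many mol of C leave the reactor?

106 mol

Conversion of B: B consumed = 1ξ₁ = 0.748 × 321 → ξ₁ = 240.1 mol.
Yield of E: 3ξ₂ / 321 = 1.25 → ξ₂ = 133.8 mol.
Outlet amounts (n = n₀ + Σ ν·ξ):
  B: 321 − 1(240.1) = 80.89
  C: 0 + 1(240.1) − 1(133.8) = 106.4
  E: 0 + 3(133.8) = 401.2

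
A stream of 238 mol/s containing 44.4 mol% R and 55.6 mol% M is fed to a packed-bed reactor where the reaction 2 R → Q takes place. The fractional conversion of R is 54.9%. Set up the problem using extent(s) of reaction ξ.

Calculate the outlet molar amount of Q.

29 mol/s

R reacted = 0.549 × 105.7 = 58.01 mol/s; ν_R = −2, so ξ = 58.01/2 = 29.01 mol/s.
Outlet amounts (n = n₀ + ν ξ):
  R: 105.7 − 2(29.01) = 47.66
  Q: 0 + 1(29.01) = 29.01
  M: 132.3 (inert)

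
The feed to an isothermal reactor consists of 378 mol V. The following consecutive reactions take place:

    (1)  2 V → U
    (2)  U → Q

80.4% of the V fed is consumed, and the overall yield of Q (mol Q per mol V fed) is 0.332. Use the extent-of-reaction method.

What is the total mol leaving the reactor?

Conversion of V: V consumed = 2ξ₁ = 0.804 × 378 → ξ₁ = 152 mol.
Yield of Q: 1ξ₂ / 378 = 0.332 → ξ₂ = 125.5 mol.
Outlet amounts (n = n₀ + Σ ν·ξ):
  V: 378 − 2(152) = 74.09
  U: 0 + 1(152) − 1(125.5) = 26.46
  Q: 0 + 1(125.5) = 125.5
Total out = 74.09 + 26.46 + 125.5 = 226 mol.

226 mol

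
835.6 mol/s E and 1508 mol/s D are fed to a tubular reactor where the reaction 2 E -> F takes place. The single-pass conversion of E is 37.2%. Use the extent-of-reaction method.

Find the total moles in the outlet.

2190 mol/s

E reacted = 0.372 × 835.6 = 310.8 mol/s; ν_E = −2, so ξ = 310.8/2 = 155.4 mol/s.
Outlet amounts (n = n₀ + ν ξ):
  E: 835.6 − 2(155.4) = 524.8
  F: 0 + 1(155.4) = 155.4
  D: 1508 (inert)
Total out = 524.8 + 155.4 + 1508 = 2188 mol/s.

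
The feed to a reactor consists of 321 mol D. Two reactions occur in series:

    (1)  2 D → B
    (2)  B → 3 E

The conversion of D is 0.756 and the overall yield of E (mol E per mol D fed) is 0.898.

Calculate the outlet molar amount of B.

Conversion of D: D consumed = 2ξ₁ = 0.756 × 321 → ξ₁ = 121.3 mol.
Yield of E: 3ξ₂ / 321 = 0.898 → ξ₂ = 96.09 mol.
Outlet amounts (n = n₀ + Σ ν·ξ):
  D: 321 − 2(121.3) = 78.32
  B: 0 + 1(121.3) − 1(96.09) = 25.25
  E: 0 + 3(96.09) = 288.3

25.3 mol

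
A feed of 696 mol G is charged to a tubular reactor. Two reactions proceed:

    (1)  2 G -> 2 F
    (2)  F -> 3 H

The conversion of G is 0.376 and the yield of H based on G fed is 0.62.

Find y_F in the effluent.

Conversion of G: G consumed = 2ξ₁ = 0.376 × 696 → ξ₁ = 130.8 mol.
Yield of H: 3ξ₂ / 696 = 0.62 → ξ₂ = 143.8 mol.
Outlet amounts (n = n₀ + Σ ν·ξ):
  G: 696 − 2(130.8) = 434.3
  F: 0 + 2(130.8) − 1(143.8) = 117.9
  H: 0 + 3(143.8) = 431.5
Total out = 983.7 mol; y_F = 117.9 / 983.7 = 0.1198.

0.12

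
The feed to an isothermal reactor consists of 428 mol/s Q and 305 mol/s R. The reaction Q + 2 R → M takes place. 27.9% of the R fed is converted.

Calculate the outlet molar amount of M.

R reacted = 0.279 × 305 = 85.1 mol/s; ν_R = −2, so ξ = 85.1/2 = 42.55 mol/s.
Outlet amounts (n = n₀ + ν ξ):
  Q: 428 − 1(42.55) = 385.5
  R: 305 − 2(42.55) = 219.9
  M: 0 + 1(42.55) = 42.55

42.5 mol/s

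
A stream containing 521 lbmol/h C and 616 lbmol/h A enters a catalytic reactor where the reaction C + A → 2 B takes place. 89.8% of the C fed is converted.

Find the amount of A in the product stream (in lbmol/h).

C reacted = 0.898 × 521 = 467.9 lbmol/h; ν_C = −1, so ξ = 467.9/1 = 467.9 lbmol/h.
Outlet amounts (n = n₀ + ν ξ):
  C: 521 − 1(467.9) = 53.14
  A: 616 − 1(467.9) = 148.1
  B: 0 + 2(467.9) = 935.7

148 lbmol/h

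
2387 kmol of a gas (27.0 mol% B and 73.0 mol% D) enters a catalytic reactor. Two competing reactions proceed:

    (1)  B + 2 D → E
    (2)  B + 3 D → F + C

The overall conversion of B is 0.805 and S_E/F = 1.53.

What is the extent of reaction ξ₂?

Conversion of B: B consumed = 0.805 × 644.5 = 518.8 kmol = 1ξ₁ + 1ξ₂.
Selectivity: 1ξ₁ / (1ξ₂) = 1.53 → ξ₁ = 1.53 ξ₂.
Substitute: (1·1.53 + 1) ξ₂ = 518.8 → ξ₂ = 205.1 kmol, ξ₁ = 313.7 kmol.
Outlet amounts (n = n₀ + Σ ν·ξ):
  B: 644.5 − 1(313.7) − 1(205.1) = 125.7
  D: 1743 − 2(313.7) − 3(205.1) = 499.8
  E: 0 + 1(313.7) = 313.7
  F: 0 + 1(205.1) = 205.1
  C: 0 + 1(205.1) = 205.1

ξ₂ = 205 kmol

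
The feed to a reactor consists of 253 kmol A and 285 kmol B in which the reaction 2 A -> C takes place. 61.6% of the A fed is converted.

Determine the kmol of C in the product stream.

A reacted = 0.616 × 253 = 155.8 kmol; ν_A = −2, so ξ = 155.8/2 = 77.92 kmol.
Outlet amounts (n = n₀ + ν ξ):
  A: 253 − 2(77.92) = 97.15
  C: 0 + 1(77.92) = 77.92
  B: 285 (inert)

77.9 kmol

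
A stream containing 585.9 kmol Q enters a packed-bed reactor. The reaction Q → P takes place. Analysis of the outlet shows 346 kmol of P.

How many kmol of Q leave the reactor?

240 kmol

For P: n = n₀ + 1ξ → 346 = 0 + 1ξ, giving ξ = 346 kmol.
Outlet amounts (n = n₀ + ν ξ):
  Q: 585.9 − 1(346) = 239.9
  P: 0 + 1(346) = 346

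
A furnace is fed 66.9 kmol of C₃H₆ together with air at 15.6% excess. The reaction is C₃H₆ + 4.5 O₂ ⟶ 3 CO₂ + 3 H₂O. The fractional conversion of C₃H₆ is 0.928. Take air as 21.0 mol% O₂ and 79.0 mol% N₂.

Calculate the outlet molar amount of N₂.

Stoichiometric O₂ = 4.5 × 66.9 = 301.1 kmol; O₂ fed = 301.1 × 1.156 = 348 kmol.
N₂ fed = 348 × 79/21 = 1309 kmol.
Fuel reacted = 0.928 × 66.9 → ξ = 62.08 kmol.
Outlet (n = n₀ + ν ξ):
  C₃H₆: 66.9 − 1(62.08) = 4.817
  O₂: 348 − 4.5(62.08) = 68.64
  N₂: 1309 (inert)
  CO₂: 0 + 3(62.08) = 186.2
  H₂O: 0 + 3(62.08) = 186.2

1310 kmol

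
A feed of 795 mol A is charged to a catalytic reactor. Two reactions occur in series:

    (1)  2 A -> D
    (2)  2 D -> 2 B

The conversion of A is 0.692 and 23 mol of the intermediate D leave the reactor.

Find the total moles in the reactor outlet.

520 mol

Conversion of A: A consumed = 2ξ₁ = 0.692 × 795 → ξ₁ = 275.1 mol.
D balance: n_D = 0 + 1ξ₁ − 2ξ₂ = 23 → ξ₂ = (1·275.1 − 23)/2 = 126 mol.
Outlet amounts (n = n₀ + Σ ν·ξ):
  A: 795 − 2(275.1) = 244.9
  D: 0 + 1(275.1) − 2(126) = 23
  B: 0 + 2(126) = 252.1
Total out = 244.9 + 23 + 252.1 = 519.9 mol.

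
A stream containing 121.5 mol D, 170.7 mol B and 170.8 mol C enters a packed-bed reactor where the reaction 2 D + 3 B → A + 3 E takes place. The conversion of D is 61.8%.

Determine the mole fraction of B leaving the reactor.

0.136

D reacted = 0.618 × 121.5 = 75.09 mol; ν_D = −2, so ξ = 75.09/2 = 37.54 mol.
Outlet amounts (n = n₀ + ν ξ):
  D: 121.5 − 2(37.54) = 46.41
  B: 170.7 − 3(37.54) = 58.07
  A: 0 + 1(37.54) = 37.54
  E: 0 + 3(37.54) = 112.6
  C: 170.8 (inert)
Total out = 425.5 mol; y_B = 58.07 / 425.5 = 0.1365.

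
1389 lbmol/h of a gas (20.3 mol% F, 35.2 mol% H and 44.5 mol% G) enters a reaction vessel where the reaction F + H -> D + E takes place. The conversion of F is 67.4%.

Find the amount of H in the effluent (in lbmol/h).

299 lbmol/h

F reacted = 0.674 × 282 = 190 lbmol/h; ν_F = −1, so ξ = 190/1 = 190 lbmol/h.
Outlet amounts (n = n₀ + ν ξ):
  F: 282 − 1(190) = 91.92
  H: 488.9 − 1(190) = 298.9
  D: 0 + 1(190) = 190
  E: 0 + 1(190) = 190
  G: 618.1 (inert)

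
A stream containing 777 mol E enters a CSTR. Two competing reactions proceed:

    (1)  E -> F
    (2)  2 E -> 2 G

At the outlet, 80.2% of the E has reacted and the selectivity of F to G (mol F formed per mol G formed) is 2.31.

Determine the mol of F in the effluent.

Conversion of E: E consumed = 0.802 × 777 = 623.2 mol = 1ξ₁ + 2ξ₂.
Selectivity: 1ξ₁ / (2ξ₂) = 2.31 → ξ₁ = 4.62 ξ₂.
Substitute: (1·4.62 + 2) ξ₂ = 623.2 → ξ₂ = 94.13 mol, ξ₁ = 434.9 mol.
Outlet amounts (n = n₀ + Σ ν·ξ):
  E: 777 − 1(434.9) − 2(94.13) = 153.8
  F: 0 + 1(434.9) = 434.9
  G: 0 + 2(94.13) = 188.3

435 mol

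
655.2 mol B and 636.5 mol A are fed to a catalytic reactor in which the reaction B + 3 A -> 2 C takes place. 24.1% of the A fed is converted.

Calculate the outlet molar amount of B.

A reacted = 0.241 × 636.5 = 153.4 mol; ν_A = −3, so ξ = 153.4/3 = 51.13 mol.
Outlet amounts (n = n₀ + ν ξ):
  B: 655.2 − 1(51.13) = 604.1
  A: 636.5 − 3(51.13) = 483.1
  C: 0 + 2(51.13) = 102.3

604 mol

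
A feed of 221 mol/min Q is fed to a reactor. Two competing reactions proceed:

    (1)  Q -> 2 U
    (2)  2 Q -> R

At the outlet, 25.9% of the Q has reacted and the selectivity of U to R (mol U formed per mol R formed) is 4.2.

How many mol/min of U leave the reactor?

58.6 mol/min

Conversion of Q: Q consumed = 0.259 × 221 = 57.24 mol/min = 1ξ₁ + 2ξ₂.
Selectivity: 2ξ₁ / (1ξ₂) = 4.2 → ξ₁ = 2.1 ξ₂.
Substitute: (1·2.1 + 2) ξ₂ = 57.24 → ξ₂ = 13.96 mol/min, ξ₁ = 29.32 mol/min.
Outlet amounts (n = n₀ + Σ ν·ξ):
  Q: 221 − 1(29.32) − 2(13.96) = 163.8
  U: 0 + 2(29.32) = 58.64
  R: 0 + 1(13.96) = 13.96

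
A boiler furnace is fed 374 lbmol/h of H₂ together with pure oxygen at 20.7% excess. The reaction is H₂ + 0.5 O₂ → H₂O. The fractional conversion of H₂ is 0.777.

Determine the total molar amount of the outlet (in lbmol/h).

454 lbmol/h

Stoichiometric O₂ = 0.5 × 374 = 187 lbmol/h; O₂ fed = 187 × 1.207 = 225.7 lbmol/h.
Fuel reacted = 0.777 × 374 → ξ = 290.6 lbmol/h.
Outlet (n = n₀ + ν ξ):
  H₂: 374 − 1(290.6) = 83.4
  O₂: 225.7 − 0.5(290.6) = 80.41
  H₂O: 0 + 1(290.6) = 290.6
Total out = 83.4 + 80.41 + 290.6 = 454.4 lbmol/h.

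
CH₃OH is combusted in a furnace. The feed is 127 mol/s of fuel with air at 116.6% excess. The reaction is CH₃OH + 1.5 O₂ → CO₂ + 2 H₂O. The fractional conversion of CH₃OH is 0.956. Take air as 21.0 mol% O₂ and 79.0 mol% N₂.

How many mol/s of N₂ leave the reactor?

1550 mol/s

Stoichiometric O₂ = 1.5 × 127 = 190.5 mol/s; O₂ fed = 190.5 × 2.166 = 412.6 mol/s.
N₂ fed = 412.6 × 79/21 = 1552 mol/s.
Fuel reacted = 0.956 × 127 → ξ = 121.4 mol/s.
Outlet (n = n₀ + ν ξ):
  CH₃OH: 127 − 1(121.4) = 5.588
  O₂: 412.6 − 1.5(121.4) = 230.5
  N₂: 1552 (inert)
  CO₂: 0 + 1(121.4) = 121.4
  H₂O: 0 + 2(121.4) = 242.8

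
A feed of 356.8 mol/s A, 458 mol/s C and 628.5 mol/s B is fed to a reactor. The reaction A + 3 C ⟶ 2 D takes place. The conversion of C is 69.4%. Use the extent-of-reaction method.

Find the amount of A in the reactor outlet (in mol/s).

C reacted = 0.694 × 458 = 317.9 mol/s; ν_C = −3, so ξ = 317.9/3 = 106 mol/s.
Outlet amounts (n = n₀ + ν ξ):
  A: 356.8 − 1(106) = 250.8
  C: 458 − 3(106) = 140.1
  D: 0 + 2(106) = 211.9
  B: 628.5 (inert)

251 mol/s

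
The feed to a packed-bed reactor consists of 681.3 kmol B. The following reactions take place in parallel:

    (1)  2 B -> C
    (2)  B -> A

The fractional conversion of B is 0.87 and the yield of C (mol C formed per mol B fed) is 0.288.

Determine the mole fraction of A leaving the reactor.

Yield of C: 1ξ₁ / 681.3 = 0.288 → ξ₁ = 196.2 kmol.
Conversion of B: 2ξ₁ + 1ξ₂ = 0.87 × 681.3 = 592.7 → ξ₂ = 200.3 kmol.
Outlet amounts (n = n₀ + Σ ν·ξ):
  B: 681.3 − 2(196.2) − 1(200.3) = 88.57
  C: 0 + 1(196.2) = 196.2
  A: 0 + 1(200.3) = 200.3
Total out = 485.1 kmol; y_A = 200.3 / 485.1 = 0.4129.

0.413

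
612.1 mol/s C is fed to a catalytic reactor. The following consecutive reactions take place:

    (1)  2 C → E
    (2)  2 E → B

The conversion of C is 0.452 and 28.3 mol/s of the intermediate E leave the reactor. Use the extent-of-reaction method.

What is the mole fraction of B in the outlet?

0.131

Conversion of C: C consumed = 2ξ₁ = 0.452 × 612.1 → ξ₁ = 138.3 mol/s.
E balance: n_E = 0 + 1ξ₁ − 2ξ₂ = 28.3 → ξ₂ = (1·138.3 − 28.3)/2 = 55.02 mol/s.
Outlet amounts (n = n₀ + Σ ν·ξ):
  C: 612.1 − 2(138.3) = 335.4
  E: 0 + 1(138.3) − 2(55.02) = 28.3
  B: 0 + 1(55.02) = 55.02
Total out = 418.7 mol/s; y_B = 55.02 / 418.7 = 0.1314.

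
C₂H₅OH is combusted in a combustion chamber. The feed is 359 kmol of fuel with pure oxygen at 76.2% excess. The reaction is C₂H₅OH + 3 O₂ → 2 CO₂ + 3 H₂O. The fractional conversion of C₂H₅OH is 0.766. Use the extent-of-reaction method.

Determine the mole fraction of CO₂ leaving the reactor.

0.217

Stoichiometric O₂ = 3 × 359 = 1077 kmol; O₂ fed = 1077 × 1.762 = 1898 kmol.
Fuel reacted = 0.766 × 359 → ξ = 275 kmol.
Outlet (n = n₀ + ν ξ):
  C₂H₅OH: 359 − 1(275) = 84.01
  O₂: 1898 − 3(275) = 1073
  CO₂: 0 + 2(275) = 550
  H₂O: 0 + 3(275) = 825
Total out = 2532 kmol; y_CO₂ = 550 / 2532 = 0.2172.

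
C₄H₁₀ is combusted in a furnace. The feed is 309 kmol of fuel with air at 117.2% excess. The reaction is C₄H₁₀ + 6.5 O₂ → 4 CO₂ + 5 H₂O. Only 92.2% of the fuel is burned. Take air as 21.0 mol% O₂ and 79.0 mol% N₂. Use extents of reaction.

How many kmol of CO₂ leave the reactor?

1140 kmol

Stoichiometric O₂ = 6.5 × 309 = 2008 kmol; O₂ fed = 2008 × 2.172 = 4362 kmol.
N₂ fed = 4362 × 79/21 = 16410 kmol.
Fuel reacted = 0.922 × 309 → ξ = 284.9 kmol.
Outlet (n = n₀ + ν ξ):
  C₄H₁₀: 309 − 1(284.9) = 24.1
  O₂: 4362 − 6.5(284.9) = 2511
  N₂: 16410 (inert)
  CO₂: 0 + 4(284.9) = 1140
  H₂O: 0 + 5(284.9) = 1424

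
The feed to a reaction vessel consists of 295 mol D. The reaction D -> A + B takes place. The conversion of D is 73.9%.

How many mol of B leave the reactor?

218 mol

D reacted = 0.739 × 295 = 218 mol; ν_D = −1, so ξ = 218/1 = 218 mol.
Outlet amounts (n = n₀ + ν ξ):
  D: 295 − 1(218) = 77
  A: 0 + 1(218) = 218
  B: 0 + 1(218) = 218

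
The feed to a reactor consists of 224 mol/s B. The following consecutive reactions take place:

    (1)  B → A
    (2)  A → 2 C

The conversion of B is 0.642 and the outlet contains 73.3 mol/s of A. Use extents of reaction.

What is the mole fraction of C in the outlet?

0.479

Conversion of B: B consumed = 1ξ₁ = 0.642 × 224 → ξ₁ = 143.8 mol/s.
A balance: n_A = 0 + 1ξ₁ − 1ξ₂ = 73.3 → ξ₂ = (1·143.8 − 73.3)/1 = 70.51 mol/s.
Outlet amounts (n = n₀ + Σ ν·ξ):
  B: 224 − 1(143.8) = 80.19
  A: 0 + 1(143.8) − 1(70.51) = 73.3
  C: 0 + 2(70.51) = 141
Total out = 294.5 mol/s; y_C = 141 / 294.5 = 0.4788.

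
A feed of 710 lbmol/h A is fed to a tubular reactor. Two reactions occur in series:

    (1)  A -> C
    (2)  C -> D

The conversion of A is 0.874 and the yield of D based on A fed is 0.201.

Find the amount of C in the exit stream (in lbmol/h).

478 lbmol/h

Conversion of A: A consumed = 1ξ₁ = 0.874 × 710 → ξ₁ = 620.5 lbmol/h.
Yield of D: 1ξ₂ / 710 = 0.201 → ξ₂ = 142.7 lbmol/h.
Outlet amounts (n = n₀ + Σ ν·ξ):
  A: 710 − 1(620.5) = 89.46
  C: 0 + 1(620.5) − 1(142.7) = 477.8
  D: 0 + 1(142.7) = 142.7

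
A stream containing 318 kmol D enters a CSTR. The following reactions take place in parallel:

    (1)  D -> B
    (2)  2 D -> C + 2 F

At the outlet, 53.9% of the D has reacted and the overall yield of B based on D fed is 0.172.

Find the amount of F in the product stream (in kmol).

117 kmol

Yield of B: 1ξ₁ / 318 = 0.172 → ξ₁ = 54.7 kmol.
Conversion of D: 1ξ₁ + 2ξ₂ = 0.539 × 318 = 171.4 → ξ₂ = 58.35 kmol.
Outlet amounts (n = n₀ + Σ ν·ξ):
  D: 318 − 1(54.7) − 2(58.35) = 146.6
  B: 0 + 1(54.7) = 54.7
  C: 0 + 1(58.35) = 58.35
  F: 0 + 2(58.35) = 116.7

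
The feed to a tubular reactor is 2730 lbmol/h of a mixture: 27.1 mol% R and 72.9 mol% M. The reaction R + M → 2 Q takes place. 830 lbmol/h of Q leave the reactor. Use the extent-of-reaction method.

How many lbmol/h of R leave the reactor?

325 lbmol/h

For Q: n = n₀ + 2ξ → 830 = 0 + 2ξ, giving ξ = 415 lbmol/h.
Outlet amounts (n = n₀ + ν ξ):
  R: 739.8 − 1(415) = 324.8
  M: 1990 − 1(415) = 1575
  Q: 0 + 2(415) = 830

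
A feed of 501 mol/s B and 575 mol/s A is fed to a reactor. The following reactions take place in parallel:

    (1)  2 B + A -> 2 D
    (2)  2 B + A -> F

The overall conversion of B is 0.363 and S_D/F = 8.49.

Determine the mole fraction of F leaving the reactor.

0.0179

Conversion of B: B consumed = 0.363 × 501 = 181.9 mol/s = 2ξ₁ + 2ξ₂.
Selectivity: 2ξ₁ / (1ξ₂) = 8.49 → ξ₁ = 4.245 ξ₂.
Substitute: (2·4.245 + 2) ξ₂ = 181.9 → ξ₂ = 17.34 mol/s, ξ₁ = 73.59 mol/s.
Outlet amounts (n = n₀ + Σ ν·ξ):
  B: 501 − 2(73.59) − 2(17.34) = 319.1
  A: 575 − 1(73.59) − 1(17.34) = 484.1
  D: 0 + 2(73.59) = 147.2
  F: 0 + 1(17.34) = 17.34
Total out = 967.7 mol/s; y_F = 17.34 / 967.7 = 0.01791.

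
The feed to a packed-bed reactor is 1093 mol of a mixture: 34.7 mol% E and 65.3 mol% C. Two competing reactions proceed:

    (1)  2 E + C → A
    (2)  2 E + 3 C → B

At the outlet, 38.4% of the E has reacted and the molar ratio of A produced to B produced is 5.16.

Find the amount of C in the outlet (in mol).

617 mol

Conversion of E: E consumed = 0.384 × 379.3 = 145.6 mol = 2ξ₁ + 2ξ₂.
Selectivity: 1ξ₁ / (1ξ₂) = 5.16 → ξ₁ = 5.16 ξ₂.
Substitute: (2·5.16 + 2) ξ₂ = 145.6 → ξ₂ = 11.82 mol, ξ₁ = 61 mol.
Outlet amounts (n = n₀ + Σ ν·ξ):
  E: 379.3 − 2(61) − 2(11.82) = 233.6
  C: 713.7 − 1(61) − 3(11.82) = 617.3
  A: 0 + 1(61) = 61
  B: 0 + 1(11.82) = 11.82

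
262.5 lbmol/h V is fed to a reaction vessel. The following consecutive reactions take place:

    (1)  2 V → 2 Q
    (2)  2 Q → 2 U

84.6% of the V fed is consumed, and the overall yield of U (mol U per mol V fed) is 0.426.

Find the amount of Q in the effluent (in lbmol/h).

110 lbmol/h

Conversion of V: V consumed = 2ξ₁ = 0.846 × 262.5 → ξ₁ = 111 lbmol/h.
Yield of U: 2ξ₂ / 262.5 = 0.426 → ξ₂ = 55.91 lbmol/h.
Outlet amounts (n = n₀ + Σ ν·ξ):
  V: 262.5 − 2(111) = 40.43
  Q: 0 + 2(111) − 2(55.91) = 110.2
  U: 0 + 2(55.91) = 111.8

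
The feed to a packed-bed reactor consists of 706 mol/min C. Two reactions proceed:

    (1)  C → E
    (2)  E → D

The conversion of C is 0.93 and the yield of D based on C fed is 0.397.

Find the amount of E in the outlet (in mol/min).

376 mol/min

Conversion of C: C consumed = 1ξ₁ = 0.93 × 706 → ξ₁ = 656.6 mol/min.
Yield of D: 1ξ₂ / 706 = 0.397 → ξ₂ = 280.3 mol/min.
Outlet amounts (n = n₀ + Σ ν·ξ):
  C: 706 − 1(656.6) = 49.42
  E: 0 + 1(656.6) − 1(280.3) = 376.3
  D: 0 + 1(280.3) = 280.3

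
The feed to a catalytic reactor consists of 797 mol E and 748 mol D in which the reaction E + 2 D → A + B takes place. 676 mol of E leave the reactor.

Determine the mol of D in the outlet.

For E: n = n₀ − 1ξ → 676 = 797 − 1ξ, giving ξ = 121 mol.
Outlet amounts (n = n₀ + ν ξ):
  E: 797 − 1(121) = 676
  D: 748 − 2(121) = 506
  A: 0 + 1(121) = 121
  B: 0 + 1(121) = 121

506 mol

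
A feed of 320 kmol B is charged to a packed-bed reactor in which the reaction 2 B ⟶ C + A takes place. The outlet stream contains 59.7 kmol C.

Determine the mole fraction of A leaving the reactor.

0.187

For C: n = n₀ + 1ξ → 59.7 = 0 + 1ξ, giving ξ = 59.7 kmol.
Outlet amounts (n = n₀ + ν ξ):
  B: 320 − 2(59.7) = 200.6
  C: 0 + 1(59.7) = 59.7
  A: 0 + 1(59.7) = 59.7
Total out = 320 kmol; y_A = 59.7 / 320 = 0.1866.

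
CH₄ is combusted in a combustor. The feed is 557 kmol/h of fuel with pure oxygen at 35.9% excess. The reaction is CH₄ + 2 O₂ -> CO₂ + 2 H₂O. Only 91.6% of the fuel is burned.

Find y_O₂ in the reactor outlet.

Stoichiometric O₂ = 2 × 557 = 1114 kmol/h; O₂ fed = 1114 × 1.359 = 1514 kmol/h.
Fuel reacted = 0.916 × 557 → ξ = 510.2 kmol/h.
Outlet (n = n₀ + ν ξ):
  CH₄: 557 − 1(510.2) = 46.79
  O₂: 1514 − 2(510.2) = 493.5
  CO₂: 0 + 1(510.2) = 510.2
  H₂O: 0 + 2(510.2) = 1020
Total out = 2071 kmol/h; y_O₂ = 493.5 / 2071 = 0.2383.

0.238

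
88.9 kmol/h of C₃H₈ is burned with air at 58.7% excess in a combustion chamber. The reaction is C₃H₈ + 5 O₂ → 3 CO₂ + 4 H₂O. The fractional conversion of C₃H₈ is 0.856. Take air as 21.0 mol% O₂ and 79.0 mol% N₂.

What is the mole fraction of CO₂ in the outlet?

0.0648

Stoichiometric O₂ = 5 × 88.9 = 444.5 kmol/h; O₂ fed = 444.5 × 1.587 = 705.4 kmol/h.
N₂ fed = 705.4 × 79/21 = 2654 kmol/h.
Fuel reacted = 0.856 × 88.9 → ξ = 76.1 kmol/h.
Outlet (n = n₀ + ν ξ):
  C₃H₈: 88.9 − 1(76.1) = 12.8
  O₂: 705.4 − 5(76.1) = 324.9
  N₂: 2654 (inert)
  CO₂: 0 + 3(76.1) = 228.3
  H₂O: 0 + 4(76.1) = 304.4
Total out = 3524 kmol/h; y_CO₂ = 228.3 / 3524 = 0.06478.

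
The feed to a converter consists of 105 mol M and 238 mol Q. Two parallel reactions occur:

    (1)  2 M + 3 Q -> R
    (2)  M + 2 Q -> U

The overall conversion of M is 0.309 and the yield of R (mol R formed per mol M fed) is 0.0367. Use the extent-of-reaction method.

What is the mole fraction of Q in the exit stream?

Yield of R: 1ξ₁ / 105 = 0.0367 → ξ₁ = 3.854 mol.
Conversion of M: 2ξ₁ + 1ξ₂ = 0.309 × 105 = 32.45 → ξ₂ = 24.74 mol.
Outlet amounts (n = n₀ + Σ ν·ξ):
  M: 105 − 2(3.854) − 1(24.74) = 72.56
  Q: 238 − 3(3.854) − 2(24.74) = 177
  R: 0 + 1(3.854) = 3.854
  U: 0 + 1(24.74) = 24.74
Total out = 278.1 mol; y_Q = 177 / 278.1 = 0.6363.

0.636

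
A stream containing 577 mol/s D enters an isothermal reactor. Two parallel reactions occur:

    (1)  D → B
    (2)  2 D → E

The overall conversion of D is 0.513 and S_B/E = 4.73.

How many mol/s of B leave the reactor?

Conversion of D: D consumed = 0.513 × 577 = 296 mol/s = 1ξ₁ + 2ξ₂.
Selectivity: 1ξ₁ / (1ξ₂) = 4.73 → ξ₁ = 4.73 ξ₂.
Substitute: (1·4.73 + 2) ξ₂ = 296 → ξ₂ = 43.98 mol/s, ξ₁ = 208 mol/s.
Outlet amounts (n = n₀ + Σ ν·ξ):
  D: 577 − 1(208) − 2(43.98) = 281
  B: 0 + 1(208) = 208
  E: 0 + 1(43.98) = 43.98

208 mol/s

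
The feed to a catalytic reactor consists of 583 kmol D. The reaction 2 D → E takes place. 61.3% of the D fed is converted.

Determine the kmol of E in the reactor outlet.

D reacted = 0.613 × 583 = 357.4 kmol; ν_D = −2, so ξ = 357.4/2 = 178.7 kmol.
Outlet amounts (n = n₀ + ν ξ):
  D: 583 − 2(178.7) = 225.6
  E: 0 + 1(178.7) = 178.7

179 kmol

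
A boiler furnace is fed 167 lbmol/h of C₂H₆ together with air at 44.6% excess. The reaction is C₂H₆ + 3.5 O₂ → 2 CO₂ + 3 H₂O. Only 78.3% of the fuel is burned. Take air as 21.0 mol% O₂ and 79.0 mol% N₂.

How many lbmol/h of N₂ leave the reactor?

3180 lbmol/h

Stoichiometric O₂ = 3.5 × 167 = 584.5 lbmol/h; O₂ fed = 584.5 × 1.446 = 845.2 lbmol/h.
N₂ fed = 845.2 × 79/21 = 3180 lbmol/h.
Fuel reacted = 0.783 × 167 → ξ = 130.8 lbmol/h.
Outlet (n = n₀ + ν ξ):
  C₂H₆: 167 − 1(130.8) = 36.24
  O₂: 845.2 − 3.5(130.8) = 387.5
  N₂: 3180 (inert)
  CO₂: 0 + 2(130.8) = 261.5
  H₂O: 0 + 3(130.8) = 392.3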